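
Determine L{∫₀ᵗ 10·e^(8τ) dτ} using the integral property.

L{∫₀ᵗ f(τ)dτ} = F(s)/s with F(s) = 10/(s-8), so L{∫₀ᵗ 10·e^(8τ) dτ} = 10/(s(s-8))

Final answer: 10/(s(s-8))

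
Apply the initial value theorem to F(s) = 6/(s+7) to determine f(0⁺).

f(0⁺) = lim_{s→∞} s·6/(s+7) = lim_{s→∞} 6s/(s+7) = 6

Final answer: 6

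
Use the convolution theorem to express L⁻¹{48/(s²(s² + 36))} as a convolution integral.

48/(s²(s² + 36)) = (1/s²)·(48/(s² + 36)) = L{t}·L{8·sin(6t)}. So f(t) = t*(8·sin(6t)) = ∫₀ᵗ 8τ·sin(6(t-τ)) dτ

Final answer: ∫₀ᵗ 8τ·sin(6(t-τ)) dτ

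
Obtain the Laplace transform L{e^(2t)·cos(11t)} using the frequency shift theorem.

Frequency shift: L{e^(at)f(t)} = F(s-a). L{e^(2t)·cos(11t)} = (s-2)/((s-2)² + 121)

Final answer: (s-2)/((s-2)² + 121)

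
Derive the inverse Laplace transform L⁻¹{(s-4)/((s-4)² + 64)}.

Using frequency shift, L⁻¹{(s-4)/((s-4)² + 64)} = e^(4t)·cos(8t)

Final answer: e^(4t)·cos(8t)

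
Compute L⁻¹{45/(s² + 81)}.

This is the form c·a/(s² + a²) with a = 9, c = 5. L⁻¹ = 5·sin(9t)

Final answer: 5·sin(9t)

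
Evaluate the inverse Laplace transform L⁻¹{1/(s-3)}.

L⁻¹{1/(s-a)} = e^(at), so L⁻¹{1/(s-3)} = e^(3t)

Final answer: e^(3t)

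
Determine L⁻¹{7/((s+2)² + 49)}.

Form: b/((s-a)² + b²) → e^(at)sin(bt). With a=-2, b=7

Final answer: e^(-2t)·sin(7t)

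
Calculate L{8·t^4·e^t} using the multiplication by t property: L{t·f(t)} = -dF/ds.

Using L{t^n·e^(at)} = n!/(s-a)^(n+1), L{t^4·e^t} = 24/(s-1)^5, so L{8·t^4·e^t} = 8·24/(s-1)^5 = 192/(s-1)^5

Final answer: 192/(s-1)^5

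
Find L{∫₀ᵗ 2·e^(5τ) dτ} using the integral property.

L{∫₀ᵗ f(τ)dτ} = F(s)/s with F(s) = 2/(s-5), so L{∫₀ᵗ 2·e^(5τ) dτ} = 2/(s(s-5))

Final answer: 2/(s(s-5))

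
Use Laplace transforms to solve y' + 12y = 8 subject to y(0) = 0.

sY + 12Y = 8/s. Y = 8/(s(s+12)). Partial fractions: Y = 2/3/s - 2/3/(s+12)

Final answer: y(t) = 2/3(1 - e^(-12t))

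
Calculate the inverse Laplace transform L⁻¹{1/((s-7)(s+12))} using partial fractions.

Decompose: A/(s-7) + B/(s+12). A = 1/19, B = -1/19. f(t) = (e^(7t) - e^(-12t))/19

Final answer: (e^(7t) - e^(-12t))/19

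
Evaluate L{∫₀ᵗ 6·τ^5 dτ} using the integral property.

L{∫₀ᵗ f(τ)dτ} = F(s)/s with f(t) = 6t^5. F(s) = 720/s^6, so L{∫₀ᵗ 6·τ^5 dτ} = (720/s^6)/s = 720/s^7. (Check: ∫₀ᵗ 6·τ^5 dτ = 6t^6/6.)

Final answer: 720/s^7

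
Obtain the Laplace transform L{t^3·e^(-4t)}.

L{t^n·e^(at)} = n!/(s-a)^(n+1), so L{t^3·e^(-4t)} = 6/(s+4)^4

Final answer: 6/(s+4)^4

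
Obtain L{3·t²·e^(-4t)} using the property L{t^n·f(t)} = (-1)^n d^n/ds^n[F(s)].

L{e^(-4t)} = 1/(s+4). d/ds[1/(s+4)] = -1/(s+4)². d²/ds²[1/(s+4)] = 2/(s+4)³. So L{t²·e^(-4t)} = (-1)² · 2/(s+4)³ = 2/(s+4)³. Then L{3·t²·e^(-4t)} = 3·2/(s+4)³ = 6/(s+4)³

Final answer: 6/(s+4)³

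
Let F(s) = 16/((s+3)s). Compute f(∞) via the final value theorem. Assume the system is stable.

f(∞) = lim_{s→0} sF(s) = lim_{s→0} 16/(s+3) = 16/3

Final answer: 16/3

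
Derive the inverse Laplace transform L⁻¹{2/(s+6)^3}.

L⁻¹{n!/(s-a)^(n+1)} = t^n·e^(at), so L⁻¹{2/(s+6)^3} = t^2·e^(-6t)

Final answer: t^2·e^(-6t)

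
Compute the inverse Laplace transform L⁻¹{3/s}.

L⁻¹{c/s} = c, so L⁻¹{3/s} = 3

Final answer: 3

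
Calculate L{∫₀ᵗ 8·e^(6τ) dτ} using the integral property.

L{∫₀ᵗ f(τ)dτ} = F(s)/s with F(s) = 8/(s-6), so L{∫₀ᵗ 8·e^(6τ) dτ} = 8/(s(s-6))

Final answer: 8/(s(s-6))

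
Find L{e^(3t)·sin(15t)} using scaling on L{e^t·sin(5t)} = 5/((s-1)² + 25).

Scaling with a=3: L{e^(3t)·sin(15t)} = (1/3) · 5/((s/3-1)² + 25). Simplifying: 15/((s-3)² + 225)

Final answer: 15/((s-3)² + 225)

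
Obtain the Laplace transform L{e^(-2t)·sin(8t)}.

L{e^(at)·sin(ωt)} = ω/((s-a)² + ω²), so L{e^(-2t)·sin(8t)} = 8/((s+2)² + 64)

Final answer: 8/((s+2)² + 64)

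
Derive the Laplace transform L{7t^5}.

L{7t^5} = 7 · L{t^5} = 7 · 120/s^6 = 840/s^6

Final answer: 840/s^6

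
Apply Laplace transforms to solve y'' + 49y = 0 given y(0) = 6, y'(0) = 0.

L{y''} + 49L{y} = 0. s²Y - 6s - 0 + 49Y = 0. Y(s² + 49) = 6s. Y = (6s)/(s² + 49). Inverting: y(t) = 6cos(7t)

Final answer: y(t) = 6cos(7t)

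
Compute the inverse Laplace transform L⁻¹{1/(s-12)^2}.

L⁻¹{n!/(s-a)^(n+1)} = t^n·e^(at), so L⁻¹{1/(s-12)^2} = t·e^(12t)

Final answer: t·e^(12t)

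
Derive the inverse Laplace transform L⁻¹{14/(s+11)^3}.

L⁻¹{n!/(s-a)^(n+1)} = t^n·e^(at) with n=2, a=-11. So L⁻¹{2/(s+11)^3} = t^2·e^(-11t), and L⁻¹{14/(s+11)^3} = (14/2)·t^2·e^(-11t) = 7·t^2·e^(-11t)

Final answer: 7·t^2·e^(-11t)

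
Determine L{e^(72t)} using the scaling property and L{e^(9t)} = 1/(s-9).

Using L{f(at)} = (1/a)F(s/a) with a=8 and f(t) = e^(9t): L{e^(72t)} = (1/8) · 1/((s/8)-9) = (1/8) · 8/(s-72) = 1/(s-72)

Final answer: 1/(s-72)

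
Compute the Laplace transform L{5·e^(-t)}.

L{e^(at)} = 1/(s-a), so L{e^(-t)} = 1/(s+1). Then L{5·e^(-t)} = 5/(s+1)

Final answer: 5/(s+1)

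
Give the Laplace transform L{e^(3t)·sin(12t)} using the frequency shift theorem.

Frequency shift: L{e^(at)f(t)} = F(s-a). L{e^(3t)·sin(12t)} = 12/((s-3)² + 144)

Final answer: 12/((s-3)² + 144)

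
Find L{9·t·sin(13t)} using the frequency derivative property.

L{sin(13t)} = 13/(s² + 169). By L{t·f(t)} = -F'(s): -d/ds[13/(s² + 169)] = -(13)·(-2s)/(s² + 169)² = 26s/(s² + 169)². Then L{9·t·sin(13t)} = 9·26s/(s² + 169)² = 234s/(s² + 169)²

Final answer: 234s/(s² + 169)²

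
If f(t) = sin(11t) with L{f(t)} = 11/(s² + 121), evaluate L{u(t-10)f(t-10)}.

Time shift theorem: L{u(t-a)f(t-a)} = e^(-as)F(s). Here a=10, F(s) = 11/(s² + 121), so L{u(t-10)f(t-10)} = e^(-10s)·11/(s² + 121)

Final answer: e^(-10s)·11/(s² + 121)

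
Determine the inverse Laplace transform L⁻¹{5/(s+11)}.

L⁻¹{1/(s-a)} = e^(at), so L⁻¹{1/(s+11)} = e^(-11t), and L⁻¹{5/(s+11)} = 5·e^(-11t)

Final answer: 5·e^(-11t)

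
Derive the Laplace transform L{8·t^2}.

L{t^n} = n!/s^(n+1), so L{t^2} = 2/s^3. Then L{8·t^2} = 8·2/s^3 = 16/s^3

Final answer: 16/s^3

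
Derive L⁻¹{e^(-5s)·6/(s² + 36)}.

L⁻¹{6/(s² + 36)} = sin(6t). By the time shift theorem, L⁻¹{e^(-as)F(s)} = u(t-a)f(t-a) with a=5, so L⁻¹{e^(-5s)·6/(s² + 36)} = u(t-5)·sin(6(t-5))

Final answer: u(t-5)·sin(6(t-5))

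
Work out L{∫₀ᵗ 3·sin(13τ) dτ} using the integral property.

L{∫₀ᵗ f(τ)dτ} = F(s)/s with F(s) = 39/(s² + 169), so the result is (39/(s² + 169))/s = 39/(s(s² + 169))

Final answer: 39/(s(s² + 169))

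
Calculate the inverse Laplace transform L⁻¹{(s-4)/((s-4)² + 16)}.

Using frequency shift, L⁻¹{(s-4)/((s-4)² + 16)} = e^(4t)·cos(4t)

Final answer: e^(4t)·cos(4t)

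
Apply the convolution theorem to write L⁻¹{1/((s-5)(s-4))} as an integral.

1/((s-5)(s-4)) = (1/(s-5))·(1/(s-4)) = L{e^(5t)}·L{e^(4t)}. So f(t) = e^(5t)*e^(4t) = ∫₀ᵗ e^(5τ)·e^(4(t-τ)) dτ

Final answer: ∫₀ᵗ e^(5τ)·e^(4(t-τ)) dτ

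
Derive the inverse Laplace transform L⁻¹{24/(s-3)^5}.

L⁻¹{n!/(s-a)^(n+1)} = t^n·e^(at), so L⁻¹{24/(s-3)^5} = t^4·e^(3t)

Final answer: t^4·e^(3t)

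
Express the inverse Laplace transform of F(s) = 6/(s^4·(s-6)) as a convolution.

6/(s^4·(s-6)) = (6/s^4)·(1/(s-6)) = L{t^3}·L{e^(6t)}. So f(t) = t^3*e^(6t) = ∫₀ᵗ τ^3·e^(6(t-τ)) dτ

Final answer: ∫₀ᵗ τ^3·e^(6(t-τ)) dτ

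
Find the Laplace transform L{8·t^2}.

L{t^n} = n!/s^(n+1), so L{t^2} = 2/s^3. Then L{8·t^2} = 8·2/s^3 = 16/s^3

Final answer: 16/s^3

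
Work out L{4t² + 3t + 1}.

L{4t² + 3t + 1} = 4·2/s³ + 3/s² + 1/s = 8/s³ + 3/s² + 1/s

Final answer: 8/s³ + 3/s² + 1/s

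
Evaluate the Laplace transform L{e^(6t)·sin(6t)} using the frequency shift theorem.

Frequency shift: L{e^(at)f(t)} = F(s-a). L{e^(6t)·sin(6t)} = 6/((s-6)² + 36)

Final answer: 6/((s-6)² + 36)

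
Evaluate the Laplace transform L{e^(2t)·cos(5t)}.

L{e^(at)·cos(ωt)} = (s-a)/((s-a)² + ω²), so L{e^(2t)·cos(5t)} = (s-2)/((s-2)² + 25)

Final answer: (s-2)/((s-2)² + 25)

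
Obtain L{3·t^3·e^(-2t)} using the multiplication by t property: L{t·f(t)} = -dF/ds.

Using L{t^n·e^(at)} = n!/(s-a)^(n+1), L{t^3·e^(-2t)} = 6/(s+2)^4, so L{3·t^3·e^(-2t)} = 3·6/(s+2)^4 = 18/(s+2)^4

Final answer: 18/(s+2)^4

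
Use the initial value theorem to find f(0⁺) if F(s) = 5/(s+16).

f(0⁺) = lim_{s→∞} s·5/(s+16) = lim_{s→∞} 5s/(s+16) = 5

Final answer: 5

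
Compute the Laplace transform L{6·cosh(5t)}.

L{cosh(ωt)} = s/(s² - ω²), so L{cosh(5t)} = s/(s² - 25). Then L{6·cosh(5t)} = 6·s/(s² - 25) = 6s/(s² - 25)

Final answer: 6s/(s² - 25)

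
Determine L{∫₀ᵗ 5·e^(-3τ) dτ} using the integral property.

L{∫₀ᵗ f(τ)dτ} = F(s)/s with F(s) = 5/(s+3), so L{∫₀ᵗ 5·e^(-3τ) dτ} = 5/(s(s+3))

Final answer: 5/(s(s+3))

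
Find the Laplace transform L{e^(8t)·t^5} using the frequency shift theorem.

L{e^(at)·t^n} = n!/(s-a)^(n+1), so L{e^(8t)·t^5} = 120/(s-8)^6

Final answer: 120/(s-8)^6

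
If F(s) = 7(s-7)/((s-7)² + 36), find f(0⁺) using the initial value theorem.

f(0⁺) = lim_{s→∞} sF(s) = lim_{s→∞} 7s(s-7)/((s-7)² + 36) = 7

Final answer: 7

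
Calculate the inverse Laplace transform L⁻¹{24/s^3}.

L⁻¹{n!/s^(n+1)} = t^n with n=2. So L⁻¹{2/s^3} = t^2, and L⁻¹{24/s^3} = (24/2)·t^2 = 12·t^2

Final answer: 12·t^2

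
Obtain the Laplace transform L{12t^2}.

L{12t^2} = 12 · L{t^2} = 12 · 2/s^3 = 24/s^3

Final answer: 24/s^3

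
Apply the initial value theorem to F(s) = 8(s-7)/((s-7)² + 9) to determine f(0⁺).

f(0⁺) = lim_{s→∞} sF(s) = lim_{s→∞} 8s(s-7)/((s-7)² + 9) = 8

Final answer: 8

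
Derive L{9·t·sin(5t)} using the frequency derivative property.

L{sin(5t)} = 5/(s² + 25). By L{t·f(t)} = -F'(s): -d/ds[5/(s² + 25)] = -(5)·(-2s)/(s² + 25)² = 10s/(s² + 25)². Then L{9·t·sin(5t)} = 9·10s/(s² + 25)² = 90s/(s² + 25)²

Final answer: 90s/(s² + 25)²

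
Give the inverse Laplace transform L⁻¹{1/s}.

L⁻¹{c/s} = c, so L⁻¹{1/s} = 1

Final answer: 1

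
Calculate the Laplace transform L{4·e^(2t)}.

L{e^(at)} = 1/(s-a), so L{e^(2t)} = 1/(s-2). Then L{4·e^(2t)} = 4/(s-2)

Final answer: 4/(s-2)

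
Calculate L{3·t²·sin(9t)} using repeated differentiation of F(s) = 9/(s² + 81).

F(s) = 9/(s² + 81). F'(s) = -18s/(s² + 81)². F''(s) = -18(81 - 3s²)/(s² + 81)³ = (54s² - 1458)/(s² + 81)³. So L{t²·sin(9t)} = (-1)² F''(s) = (54s² - 1458)/(s² + 81)³. Then L{3·t²·sin(9t)} = 3·(54s² - 1458)/(s² + 81)³ = (162s² - 4374)/(s² + 81)³

Final answer: (162s² - 4374)/(s² + 81)³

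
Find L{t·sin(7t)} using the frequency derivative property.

L{sin(7t)} = 7/(s² + 49). By L{t·f(t)} = -F'(s): -d/ds[7/(s² + 49)] = -(7)·(-2s)/(s² + 49)² = 14s/(s² + 49)²

Final answer: 14s/(s² + 49)²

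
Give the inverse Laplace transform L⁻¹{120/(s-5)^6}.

L⁻¹{n!/(s-a)^(n+1)} = t^n·e^(at), so L⁻¹{120/(s-5)^6} = t^5·e^(5t)

Final answer: t^5·e^(5t)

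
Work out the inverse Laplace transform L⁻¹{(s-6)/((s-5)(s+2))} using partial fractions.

Using partial fractions, f(t) = (-e^(5t) + 8e^(-2t))/7

Final answer: (-e^(5t) + 8e^(-2t))/7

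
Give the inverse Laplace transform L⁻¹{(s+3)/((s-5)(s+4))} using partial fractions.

Using partial fractions, f(t) = (8e^(5t) + e^(-4t))/9

Final answer: (8e^(5t) + e^(-4t))/9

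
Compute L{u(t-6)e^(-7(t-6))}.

u(t-a)f(t-a) with f(t)=e^(-7t). L{e^(-7t)} = 1/(s+7). By time shift: e^(-6s)/(s+7)

Final answer: e^(-6s)/(s+7)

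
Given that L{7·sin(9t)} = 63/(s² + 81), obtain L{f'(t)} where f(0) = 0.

L{f'(t)} = s·F(s) - f(0) = s·63/(s² + 81) - 0 = 63s/(s² + 81)

Final answer: 63s/(s² + 81)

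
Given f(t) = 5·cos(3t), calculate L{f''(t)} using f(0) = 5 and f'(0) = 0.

F(s) = 5s/(s² + 9). L{f''(t)} = s²F(s) - sf(0) - f'(0) = 5s³/(s² + 9) - 5s = (5s³ - 5s(s² + 9))/(s² + 9) = -45s/(s² + 9)

Final answer: -45s/(s² + 9)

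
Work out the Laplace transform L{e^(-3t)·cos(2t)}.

L{e^(at)·cos(ωt)} = (s-a)/((s-a)² + ω²), so L{e^(-3t)·cos(2t)} = (s+3)/((s+3)² + 4)

Final answer: (s+3)/((s+3)² + 4)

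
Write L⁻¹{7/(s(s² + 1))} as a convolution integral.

7/(s(s² + 1)) = (1/s)·(7/(s² + 1)) = L{1}·L{7·sin(t)}. So f(t) = 1*(7·sin(t)) = ∫₀ᵗ 7·sin(τ) dτ

Final answer: ∫₀ᵗ 7·sin(τ) dτ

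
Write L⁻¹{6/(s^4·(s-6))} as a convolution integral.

6/(s^4·(s-6)) = (6/s^4)·(1/(s-6)) = L{t^3}·L{e^(6t)}. So f(t) = t^3*e^(6t) = ∫₀ᵗ τ^3·e^(6(t-τ)) dτ

Final answer: ∫₀ᵗ τ^3·e^(6(t-τ)) dτ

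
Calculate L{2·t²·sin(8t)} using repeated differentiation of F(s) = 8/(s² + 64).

F(s) = 8/(s² + 64). F'(s) = -16s/(s² + 64)². F''(s) = -16(64 - 3s²)/(s² + 64)³ = (48s² - 1024)/(s² + 64)³. So L{t²·sin(8t)} = (-1)² F''(s) = (48s² - 1024)/(s² + 64)³. Then L{2·t²·sin(8t)} = 2·(48s² - 1024)/(s² + 64)³ = (96s² - 2048)/(s² + 64)³

Final answer: (96s² - 2048)/(s² + 64)³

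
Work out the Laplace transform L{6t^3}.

L{6t^3} = 6 · L{t^3} = 6 · 6/s^4 = 36/s^4

Final answer: 36/s^4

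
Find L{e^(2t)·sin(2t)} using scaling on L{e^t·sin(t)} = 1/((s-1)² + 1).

Scaling with a=2: L{e^(2t)·sin(2t)} = (1/2) · 1/((s/2-1)² + 1). Simplifying: 2/((s-2)² + 4)

Final answer: 2/((s-2)² + 4)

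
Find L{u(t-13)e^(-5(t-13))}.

u(t-a)f(t-a) with f(t)=e^(-5t). L{e^(-5t)} = 1/(s+5). By time shift: e^(-13s)/(s+5)

Final answer: e^(-13s)/(s+5)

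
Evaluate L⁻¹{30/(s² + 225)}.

This is the form c·a/(s² + a²) with a = 15, c = 2. L⁻¹ = 2·sin(15t)

Final answer: 2·sin(15t)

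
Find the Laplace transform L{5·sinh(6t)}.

L{sinh(ωt)} = ω/(s² - ω²), so L{sinh(6t)} = 6/(s² - 36). Then L{5·sinh(6t)} = 5·6/(s² - 36) = 30/(s² - 36)

Final answer: 30/(s² - 36)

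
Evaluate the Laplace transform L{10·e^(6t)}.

L{e^(at)} = 1/(s-a), so L{e^(6t)} = 1/(s-6). Then L{10·e^(6t)} = 10/(s-6)

Final answer: 10/(s-6)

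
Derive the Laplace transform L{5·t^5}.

L{t^n} = n!/s^(n+1), so L{t^5} = 120/s^6. Then L{5·t^5} = 5·120/s^6 = 600/s^6

Final answer: 600/s^6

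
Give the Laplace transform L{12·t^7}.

L{t^n} = n!/s^(n+1), so L{t^7} = 5040/s^8. Then L{12·t^7} = 12·5040/s^8 = 60480/s^8

Final answer: 60480/s^8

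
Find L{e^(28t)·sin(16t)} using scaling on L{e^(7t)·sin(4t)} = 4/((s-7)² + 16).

Scaling with a=4: L{e^(28t)·sin(16t)} = (1/4) · 4/((s/4-7)² + 16). Simplifying: 16/((s-28)² + 256)

Final answer: 16/((s-28)² + 256)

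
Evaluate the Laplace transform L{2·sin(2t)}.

L{sin(ωt)} = ω/(s² + ω²), so L{sin(2t)} = 2/(s² + 4). Then L{2·sin(2t)} = 2·2/(s² + 4) = 4/(s² + 4)

Final answer: 4/(s² + 4)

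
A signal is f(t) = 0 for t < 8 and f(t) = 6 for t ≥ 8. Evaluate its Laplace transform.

f(t) = 6·u(t-8). L{u(t-8)} = e^(-8s)/s, so L{f(t)} = 6·e^(-8s)/s

Final answer: 6·e^(-8s)/s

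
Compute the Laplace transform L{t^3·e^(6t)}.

L{t^n·e^(at)} = n!/(s-a)^(n+1), so L{t^3·e^(6t)} = 6/(s-6)^4

Final answer: 6/(s-6)^4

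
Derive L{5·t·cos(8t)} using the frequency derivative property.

L{cos(8t)} = s/(s² + 64). Derivative: d/ds[s/(s² + 64)] = [(s² + 64) - s·2s]/(s² + 64)² = (64 - s²)/(s² + 64)². So L{t·cos(8t)} = -F'(s) = (s² - 64)/(s² + 64)². Then L{5·t·cos(8t)} = 5·(s² - 64)/(s² + 64)²

Final answer: 5·(s² - 64)/(s² + 64)²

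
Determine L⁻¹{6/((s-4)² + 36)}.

Form: b/((s-a)² + b²) → e^(at)sin(bt). With a=4, b=6

Final answer: e^(4t)·sin(6t)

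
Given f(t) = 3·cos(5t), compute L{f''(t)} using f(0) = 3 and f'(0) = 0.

F(s) = 3s/(s² + 25). L{f''(t)} = s²F(s) - sf(0) - f'(0) = 3s³/(s² + 25) - 3s = (3s³ - 3s(s² + 25))/(s² + 25) = -75s/(s² + 25)

Final answer: -75s/(s² + 25)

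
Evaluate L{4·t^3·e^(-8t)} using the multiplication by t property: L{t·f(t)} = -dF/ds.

Using L{t^n·e^(at)} = n!/(s-a)^(n+1), L{t^3·e^(-8t)} = 6/(s+8)^4, so L{4·t^3·e^(-8t)} = 4·6/(s+8)^4 = 24/(s+8)^4

Final answer: 24/(s+8)^4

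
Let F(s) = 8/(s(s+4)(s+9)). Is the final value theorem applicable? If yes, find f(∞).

Poles of sF(s) = 8/((s+4)(s+9)) are at s = -4 and s = -9, both in the left half-plane. Theorem applies. f(∞) = lim_{s→0} sF(s) = 8/(4·9) = 2/9

Final answer: 2/9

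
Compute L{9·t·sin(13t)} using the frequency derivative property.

L{sin(13t)} = 13/(s² + 169). By L{t·f(t)} = -F'(s): -d/ds[13/(s² + 169)] = -(13)·(-2s)/(s² + 169)² = 26s/(s² + 169)². Then L{9·t·sin(13t)} = 9·26s/(s² + 169)² = 234s/(s² + 169)²

Final answer: 234s/(s² + 169)²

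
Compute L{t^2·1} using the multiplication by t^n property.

L{1} = 1/s. d^1/ds^1[1/s] = -1/s². d^2/ds^2[1/s] = 2/s^3. So L{t^2} = (-1)^{2}·2/s^3 = 2/s^3

Final answer: 2/s^3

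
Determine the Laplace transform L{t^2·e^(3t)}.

L{t^n·e^(at)} = n!/(s-a)^(n+1), so L{t^2·e^(3t)} = 2/(s-3)^3

Final answer: 2/(s-3)^3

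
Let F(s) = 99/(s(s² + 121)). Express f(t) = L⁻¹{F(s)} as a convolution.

99/(s(s² + 121)) = (1/s)·(99/(s² + 121)) = L{1}·L{9·sin(11t)}. So f(t) = 1*(9·sin(11t)) = ∫₀ᵗ 9·sin(11τ) dτ

Final answer: ∫₀ᵗ 9·sin(11τ) dτ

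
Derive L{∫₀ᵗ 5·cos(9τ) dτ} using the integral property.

L{∫₀ᵗ f(τ)dτ} = F(s)/s with F(s) = 5s/(s² + 81), so the result is (5s/(s² + 81))/s = 5/(s² + 81)

Final answer: 5/(s² + 81)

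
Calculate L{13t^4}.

L{t^n} = n!/s^(n+1). So L{13t^4} = 13·4!/s^5 = 312/s^5

Final answer: 312/s^5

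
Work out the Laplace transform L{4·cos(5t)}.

L{cos(ωt)} = s/(s² + ω²), so L{cos(5t)} = s/(s² + 25). Then L{4·cos(5t)} = 4·s/(s² + 25) = 4s/(s² + 25)

Final answer: 4s/(s² + 25)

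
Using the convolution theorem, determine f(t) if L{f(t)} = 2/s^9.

2/s^9 = (2/s)·(1/s^8) = L{2}·L{t^7/5040}. By convolution, f(t) = 2*t^7/5040 = ∫₀ᵗ 2·τ^7/5040 dτ = 2·t^8/40320

Final answer: 2·t^8/40320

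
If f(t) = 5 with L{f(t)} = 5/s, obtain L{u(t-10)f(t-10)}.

Time shift theorem: L{u(t-a)f(t-a)} = e^(-as)F(s). Here a=10, F(s) = 5/s, so L{u(t-10)f(t-10)} = e^(-10s)·5/s

Final answer: e^(-10s)·5/s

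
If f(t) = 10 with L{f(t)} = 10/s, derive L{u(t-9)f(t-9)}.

Time shift theorem: L{u(t-a)f(t-a)} = e^(-as)F(s). Here a=9, F(s) = 10/s, so L{u(t-9)f(t-9)} = e^(-9s)·10/s

Final answer: e^(-9s)·10/s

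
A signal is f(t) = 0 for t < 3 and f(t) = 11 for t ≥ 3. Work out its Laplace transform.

f(t) = 11·u(t-3). L{u(t-3)} = e^(-3s)/s, so L{f(t)} = 11·e^(-3s)/s

Final answer: 11·e^(-3s)/s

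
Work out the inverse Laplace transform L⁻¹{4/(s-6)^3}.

L⁻¹{n!/(s-a)^(n+1)} = t^n·e^(at) with n=2, a=6. So L⁻¹{2/(s-6)^3} = t^2·e^(6t), and L⁻¹{4/(s-6)^3} = (4/2)·t^2·e^(6t) = 2·t^2·e^(6t)

Final answer: 2·t^2·e^(6t)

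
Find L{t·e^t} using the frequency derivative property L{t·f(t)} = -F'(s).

L{e^t} = 1/(s-1). By frequency derivative: L{t·e^t} = -d/ds[1/(s-1)] = -(-1)/(s-1)² = 1/(s-1)²

Final answer: 1/(s-1)²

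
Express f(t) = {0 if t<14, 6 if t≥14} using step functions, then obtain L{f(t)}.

f(t) = 6·u(t-14). L{u(t-14)} = e^(-14s)/s, so L{f(t)} = 6·e^(-14s)/s

Final answer: 6·e^(-14s)/s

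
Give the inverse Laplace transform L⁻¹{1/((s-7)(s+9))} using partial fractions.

Decompose: A/(s-7) + B/(s+9). A = 1/16, B = -1/16. f(t) = (e^(7t) - e^(-9t))/16

Final answer: (e^(7t) - e^(-9t))/16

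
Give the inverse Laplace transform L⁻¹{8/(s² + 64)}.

L⁻¹{8/(s² + 64)} = sin(8t)

Final answer: sin(8t)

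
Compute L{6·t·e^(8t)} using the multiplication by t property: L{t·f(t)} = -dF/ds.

Using L{t^n·e^(at)} = n!/(s-a)^(n+1), L{t·e^(8t)} = 1/(s-8)^2, so L{6·t·e^(8t)} = 6·1/(s-8)^2 = 6/(s-8)^2

Final answer: 6/(s-8)^2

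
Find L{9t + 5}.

L{9t + 5} = 9·L{t} + 5·L{1} = 9/s² + 5/s

Final answer: 9/s² + 5/s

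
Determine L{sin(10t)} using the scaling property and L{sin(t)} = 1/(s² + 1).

Using L{f(at)} = (1/a)F(s/a) with a=10: L{sin(10t)} = (1/10) · 1/((s/10)² + 1) = (1/10) · 1·100/(s² + 100) = 10/(s² + 100)

Final answer: 10/(s² + 100)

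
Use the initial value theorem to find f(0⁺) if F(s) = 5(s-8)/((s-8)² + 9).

f(0⁺) = lim_{s→∞} sF(s) = lim_{s→∞} 5s(s-8)/((s-8)² + 9) = 5

Final answer: 5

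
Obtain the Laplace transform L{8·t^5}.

L{t^n} = n!/s^(n+1), so L{t^5} = 120/s^6. Then L{8·t^5} = 8·120/s^6 = 960/s^6

Final answer: 960/s^6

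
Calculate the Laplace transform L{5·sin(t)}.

L{sin(ωt)} = ω/(s² + ω²), so L{sin(t)} = 1/(s² + 1). Then L{5·sin(t)} = 5·1/(s² + 1) = 5/(s² + 1)

Final answer: 5/(s² + 1)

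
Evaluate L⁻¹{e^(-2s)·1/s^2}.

L⁻¹{1/s^2} = t. By the time shift theorem, L⁻¹{e^(-as)F(s)} = u(t-a)f(t-a) with a=2, so L⁻¹{e^(-2s)·1/s^2} = u(t-2)·(t-2)

Final answer: u(t-2)·(t-2)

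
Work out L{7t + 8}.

L{7t + 8} = 7·L{t} + 8·L{1} = 7/s² + 8/s

Final answer: 7/s² + 8/s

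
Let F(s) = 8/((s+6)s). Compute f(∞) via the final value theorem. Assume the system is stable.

f(∞) = lim_{s→0} sF(s) = lim_{s→0} 8/(s+6) = 4/3

Final answer: 4/3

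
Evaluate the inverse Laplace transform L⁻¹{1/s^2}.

L⁻¹{n!/s^(n+1)} = t^n with n=1. So L⁻¹{1/s^2} = t

Final answer: t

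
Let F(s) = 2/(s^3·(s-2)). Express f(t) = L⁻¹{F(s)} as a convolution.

2/(s^3·(s-2)) = (2/s^3)·(1/(s-2)) = L{t^2}·L{e^(2t)}. So f(t) = t^2*e^(2t) = ∫₀ᵗ τ^2·e^(2(t-τ)) dτ

Final answer: ∫₀ᵗ τ^2·e^(2(t-τ)) dτ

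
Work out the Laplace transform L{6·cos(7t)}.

L{cos(ωt)} = s/(s² + ω²), so L{cos(7t)} = s/(s² + 49). Then L{6·cos(7t)} = 6·s/(s² + 49) = 6s/(s² + 49)

Final answer: 6s/(s² + 49)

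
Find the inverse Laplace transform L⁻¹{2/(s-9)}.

L⁻¹{1/(s-a)} = e^(at), so L⁻¹{1/(s-9)} = e^(9t), and L⁻¹{2/(s-9)} = 2·e^(9t)

Final answer: 2·e^(9t)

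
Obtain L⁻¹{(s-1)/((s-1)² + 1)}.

Using frequency shift: L⁻¹{(s-a)/((s-a)² + b²)} = e^(at)cos(bt). Here a=1, b=1

Final answer: e^t·cos(t)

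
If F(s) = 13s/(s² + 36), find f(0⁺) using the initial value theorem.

f(0⁺) = lim_{s→∞} s·13s/(s² + 36) = lim_{s→∞} 13s²/(s² + 36) = 13

Final answer: 13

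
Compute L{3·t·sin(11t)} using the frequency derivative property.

L{sin(11t)} = 11/(s² + 121). By L{t·f(t)} = -F'(s): -d/ds[11/(s² + 121)] = -(11)·(-2s)/(s² + 121)² = 22s/(s² + 121)². Then L{3·t·sin(11t)} = 3·22s/(s² + 121)² = 66s/(s² + 121)²

Final answer: 66s/(s² + 121)²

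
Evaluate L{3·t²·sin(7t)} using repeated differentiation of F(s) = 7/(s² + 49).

F(s) = 7/(s² + 49). F'(s) = -14s/(s² + 49)². F''(s) = -14(49 - 3s²)/(s² + 49)³ = (42s² - 686)/(s² + 49)³. So L{t²·sin(7t)} = (-1)² F''(s) = (42s² - 686)/(s² + 49)³. Then L{3·t²·sin(7t)} = 3·(42s² - 686)/(s² + 49)³ = (126s² - 2058)/(s² + 49)³

Final answer: (126s² - 2058)/(s² + 49)³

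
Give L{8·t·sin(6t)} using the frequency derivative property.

L{sin(6t)} = 6/(s² + 36). By L{t·f(t)} = -F'(s): -d/ds[6/(s² + 36)] = -(6)·(-2s)/(s² + 36)² = 12s/(s² + 36)². Then L{8·t·sin(6t)} = 8·12s/(s² + 36)² = 96s/(s² + 36)²

Final answer: 96s/(s² + 36)²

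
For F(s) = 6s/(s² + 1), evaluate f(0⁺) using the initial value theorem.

f(0⁺) = lim_{s→∞} s·6s/(s² + 1) = lim_{s→∞} 6s²/(s² + 1) = 6

Final answer: 6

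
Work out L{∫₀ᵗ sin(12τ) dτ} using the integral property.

L{∫₀ᵗ f(τ)dτ} = F(s)/s with F(s) = 12/(s² + 144), so the result is (12/(s² + 144))/s = 12/(s(s² + 144))

Final answer: 12/(s(s² + 144))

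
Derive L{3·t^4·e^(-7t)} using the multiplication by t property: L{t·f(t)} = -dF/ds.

Using L{t^n·e^(at)} = n!/(s-a)^(n+1), L{t^4·e^(-7t)} = 24/(s+7)^5, so L{3·t^4·e^(-7t)} = 3·24/(s+7)^5 = 72/(s+7)^5

Final answer: 72/(s+7)^5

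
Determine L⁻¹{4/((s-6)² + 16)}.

Form: b/((s-a)² + b²) → e^(at)sin(bt). With a=6, b=4

Final answer: e^(6t)·sin(4t)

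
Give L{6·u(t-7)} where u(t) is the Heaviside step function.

L{u(t-a)} = e^(-as)/s. Here a=7, so L{u(t-7)} = e^(-7s)/s, and L{6·u(t-7)} = 6·e^(-7s)/s

Final answer: 6·e^(-7s)/s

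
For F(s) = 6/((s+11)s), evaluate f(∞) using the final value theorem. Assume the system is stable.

f(∞) = lim_{s→0} sF(s) = lim_{s→0} 6/(s+11) = 6/11

Final answer: 6/11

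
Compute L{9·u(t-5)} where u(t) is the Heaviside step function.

L{u(t-a)} = e^(-as)/s. Here a=5, so L{u(t-5)} = e^(-5s)/s, and L{9·u(t-5)} = 9·e^(-5s)/s

Final answer: 9·e^(-5s)/s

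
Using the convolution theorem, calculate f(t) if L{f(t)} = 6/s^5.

6/s^5 = (6/s)·(1/s^4) = L{6}·L{t^3/6}. By convolution, f(t) = 6*t^3/6 = ∫₀ᵗ 6·τ^3/6 dτ = 6·t^4/24

Final answer: 6·t^4/24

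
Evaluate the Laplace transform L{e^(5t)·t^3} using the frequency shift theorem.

L{e^(at)·t^n} = n!/(s-a)^(n+1), so L{e^(5t)·t^3} = 6/(s-5)^4

Final answer: 6/(s-5)^4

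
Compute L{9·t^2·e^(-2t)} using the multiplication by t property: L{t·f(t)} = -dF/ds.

Using L{t^n·e^(at)} = n!/(s-a)^(n+1), L{t^2·e^(-2t)} = 2/(s+2)^3, so L{9·t^2·e^(-2t)} = 9·2/(s+2)^3 = 18/(s+2)^3

Final answer: 18/(s+2)^3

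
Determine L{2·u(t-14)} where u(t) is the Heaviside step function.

L{u(t-a)} = e^(-as)/s. Here a=14, so L{u(t-14)} = e^(-14s)/s, and L{2·u(t-14)} = 2·e^(-14s)/s

Final answer: 2·e^(-14s)/s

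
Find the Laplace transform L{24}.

L{24} = 24 · L{1} = 24/s

Final answer: 24/s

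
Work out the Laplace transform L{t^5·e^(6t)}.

L{t^n·e^(at)} = n!/(s-a)^(n+1), so L{t^5·e^(6t)} = 120/(s-6)^6

Final answer: 120/(s-6)^6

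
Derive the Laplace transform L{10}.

L{10} = 10 · L{1} = 10/s

Final answer: 10/s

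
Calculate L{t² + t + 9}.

L{t² + t + 9} = 2/s³ + 1/s² + 9/s = 2/s³ + 1/s² + 9/s

Final answer: 2/s³ + 1/s² + 9/s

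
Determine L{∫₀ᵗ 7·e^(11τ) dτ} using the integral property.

L{∫₀ᵗ f(τ)dτ} = F(s)/s with F(s) = 7/(s-11), so L{∫₀ᵗ 7·e^(11τ) dτ} = 7/(s(s-11))

Final answer: 7/(s(s-11))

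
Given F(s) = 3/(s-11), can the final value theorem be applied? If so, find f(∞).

sF(s) = 3s/(s-11) has a pole at s = 11 in the right half-plane. Theorem does NOT apply (unstable system; f(t) = 3·e^(11t) grows without bound).

Final answer: Not applicable (unstable)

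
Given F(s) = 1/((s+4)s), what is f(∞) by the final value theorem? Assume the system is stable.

f(∞) = lim_{s→0} sF(s) = lim_{s→0} 1/(s+4) = 1/4

Final answer: 1/4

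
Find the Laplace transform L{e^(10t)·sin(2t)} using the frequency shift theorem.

Frequency shift: L{e^(at)f(t)} = F(s-a). L{e^(10t)·sin(2t)} = 2/((s-10)² + 4)

Final answer: 2/((s-10)² + 4)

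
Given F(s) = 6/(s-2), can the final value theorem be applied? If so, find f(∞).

sF(s) = 6s/(s-2) has a pole at s = 2 in the right half-plane. Theorem does NOT apply (unstable system; f(t) = 6·e^(2t) grows without bound).

Final answer: Not applicable (unstable)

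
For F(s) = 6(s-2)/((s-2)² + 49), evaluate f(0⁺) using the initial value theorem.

f(0⁺) = lim_{s→∞} sF(s) = lim_{s→∞} 6s(s-2)/((s-2)² + 49) = 6

Final answer: 6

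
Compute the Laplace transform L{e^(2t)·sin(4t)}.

L{e^(at)·sin(ωt)} = ω/((s-a)² + ω²), so L{e^(2t)·sin(4t)} = 4/((s-2)² + 16)

Final answer: 4/((s-2)² + 16)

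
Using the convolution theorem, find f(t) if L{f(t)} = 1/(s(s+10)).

1/(s(s+10)) = (1/s)·(1/(s+10)) = L{1}·L{e^(-10t)}. By convolution, f(t) = 1*e^(-10t) = ∫₀ᵗ 1·e^(-10τ) dτ = (1 - e^(-10t))/10

Final answer: (1 - e^(-10t))/10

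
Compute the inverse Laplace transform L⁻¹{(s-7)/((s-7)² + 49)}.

Using frequency shift, L⁻¹{(s-7)/((s-7)² + 49)} = e^(7t)·cos(7t)

Final answer: e^(7t)·cos(7t)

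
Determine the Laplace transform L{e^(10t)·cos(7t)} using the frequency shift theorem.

Frequency shift: L{e^(at)f(t)} = F(s-a). L{e^(10t)·cos(7t)} = (s-10)/((s-10)² + 49)

Final answer: (s-10)/((s-10)² + 49)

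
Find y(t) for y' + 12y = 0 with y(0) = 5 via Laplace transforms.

L{y'} + 12L{y} = 0. sY - 5 + 12Y = 0. Y(s+12) = 5. Y = 5/(s+12)

Final answer: y(t) = 5e^(-12t)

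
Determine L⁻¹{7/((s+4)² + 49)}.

Form: b/((s-a)² + b²) → e^(at)sin(bt). With a=-4, b=7

Final answer: e^(-4t)·sin(7t)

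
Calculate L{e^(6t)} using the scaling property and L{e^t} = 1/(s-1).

Using L{f(at)} = (1/a)F(s/a) with a=6 and f(t) = e^t: L{e^(6t)} = (1/6) · 1/((s/6)-1) = (1/6) · 6/(s-6) = 1/(s-6)

Final answer: 1/(s-6)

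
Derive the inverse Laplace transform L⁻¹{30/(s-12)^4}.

L⁻¹{n!/(s-a)^(n+1)} = t^n·e^(at) with n=3, a=12. So L⁻¹{6/(s-12)^4} = t^3·e^(12t), and L⁻¹{30/(s-12)^4} = (30/6)·t^3·e^(12t) = 5·t^3·e^(12t)

Final answer: 5·t^3·e^(12t)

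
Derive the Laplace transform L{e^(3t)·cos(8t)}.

L{e^(at)·cos(ωt)} = (s-a)/((s-a)² + ω²), so L{e^(3t)·cos(8t)} = (s-3)/((s-3)² + 64)

Final answer: (s-3)/((s-3)² + 64)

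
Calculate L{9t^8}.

L{t^n} = n!/s^(n+1). So L{9t^8} = 9·8!/s^9 = 362880/s^9

Final answer: 362880/s^9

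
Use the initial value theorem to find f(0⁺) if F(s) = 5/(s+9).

f(0⁺) = lim_{s→∞} s·5/(s+9) = lim_{s→∞} 5s/(s+9) = 5

Final answer: 5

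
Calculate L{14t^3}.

L{t^n} = n!/s^(n+1). So L{14t^3} = 14·3!/s^4 = 84/s^4

Final answer: 84/s^4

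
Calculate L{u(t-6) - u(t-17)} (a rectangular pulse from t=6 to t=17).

L{u(t-a)} = e^(-as)/s. L{u(t-6) - u(t-17)} = (e^(-6s) - e^(-17s))/s

Final answer: (e^(-6s) - e^(-17s))/s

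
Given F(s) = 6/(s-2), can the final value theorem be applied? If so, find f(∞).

sF(s) = 6s/(s-2) has a pole at s = 2 in the right half-plane. Theorem does NOT apply (unstable system; f(t) = 6·e^(2t) grows without bound).

Final answer: Not applicable (unstable)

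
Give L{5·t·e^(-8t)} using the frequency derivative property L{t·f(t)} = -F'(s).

L{e^(-8t)} = 1/(s+8). By frequency derivative: L{t·e^(-8t)} = -d/ds[1/(s+8)] = -(-1)/(s+8)² = 1/(s+8)². Then L{5·t·e^(-8t)} = 5·1/(s+8)² = 5/(s+8)²

Final answer: 5/(s+8)²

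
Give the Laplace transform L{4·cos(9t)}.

L{cos(ωt)} = s/(s² + ω²), so L{cos(9t)} = s/(s² + 81). Then L{4·cos(9t)} = 4·s/(s² + 81) = 4s/(s² + 81)

Final answer: 4s/(s² + 81)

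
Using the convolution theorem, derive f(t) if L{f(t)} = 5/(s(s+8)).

5/(s(s+8)) = (5/s)·(1/(s+8)) = L{5}·L{e^(-8t)}. By convolution, f(t) = 5*e^(-8t) = ∫₀ᵗ 5·e^(-8τ) dτ = 5·(1 - e^(-8t))/8

Final answer: 5·(1 - e^(-8t))/8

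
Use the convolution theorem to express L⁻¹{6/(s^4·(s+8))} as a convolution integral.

6/(s^4·(s+8)) = (6/s^4)·(1/(s+8)) = L{t^3}·L{e^(-8t)}. So f(t) = t^3*e^(-8t) = ∫₀ᵗ τ^3·e^(-8(t-τ)) dτ

Final answer: ∫₀ᵗ τ^3·e^(-8(t-τ)) dτ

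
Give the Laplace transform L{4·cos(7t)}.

L{cos(ωt)} = s/(s² + ω²), so L{cos(7t)} = s/(s² + 49). Then L{4·cos(7t)} = 4·s/(s² + 49) = 4s/(s² + 49)

Final answer: 4s/(s² + 49)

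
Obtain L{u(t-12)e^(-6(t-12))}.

u(t-a)f(t-a) with f(t)=e^(-6t). L{e^(-6t)} = 1/(s+6). By time shift: e^(-12s)/(s+6)

Final answer: e^(-12s)/(s+6)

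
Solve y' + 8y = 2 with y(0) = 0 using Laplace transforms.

sY + 8Y = 2/s. Y = 2/(s(s+8)). Partial fractions: Y = 1/4/s - 1/4/(s+8)

Final answer: y(t) = 1/4(1 - e^(-8t))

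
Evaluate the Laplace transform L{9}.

L{9} = 9 · L{1} = 9/s

Final answer: 9/s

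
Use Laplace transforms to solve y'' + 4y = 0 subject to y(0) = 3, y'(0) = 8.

L{y''} + 4L{y} = 0. s²Y - 3s - 8 + 4Y = 0. Y(s² + 4) = 3s + 8. Y = (3s + 8)/(s² + 4). Inverting: y(t) = 3cos(2t) + 4sin(2t)

Final answer: y(t) = 3cos(2t) + 4sin(2t)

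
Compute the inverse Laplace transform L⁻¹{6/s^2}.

L⁻¹{n!/s^(n+1)} = t^n with n=1. So L⁻¹{1/s^2} = t, and L⁻¹{6/s^2} = (6/1)·t = 6·t

Final answer: 6·t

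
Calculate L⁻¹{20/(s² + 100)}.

This is the form c·a/(s² + a²) with a = 10, c = 2. L⁻¹ = 2·sin(10t)

Final answer: 2·sin(10t)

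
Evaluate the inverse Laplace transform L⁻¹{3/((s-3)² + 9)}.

Using frequency shift, L⁻¹{3/((s-3)² + 9)} = e^(3t)·sin(3t)

Final answer: e^(3t)·sin(3t)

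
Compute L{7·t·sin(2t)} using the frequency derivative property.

L{sin(2t)} = 2/(s² + 4). By L{t·f(t)} = -F'(s): -d/ds[2/(s² + 4)] = -(2)·(-2s)/(s² + 4)² = 4s/(s² + 4)². Then L{7·t·sin(2t)} = 7·4s/(s² + 4)² = 28s/(s² + 4)²

Final answer: 28s/(s² + 4)²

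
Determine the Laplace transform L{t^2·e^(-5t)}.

L{t^n·e^(at)} = n!/(s-a)^(n+1), so L{t^2·e^(-5t)} = 2/(s+5)^3

Final answer: 2/(s+5)^3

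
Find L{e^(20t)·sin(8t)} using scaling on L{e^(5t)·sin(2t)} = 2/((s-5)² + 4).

Scaling with a=4: L{e^(20t)·sin(8t)} = (1/4) · 2/((s/4-5)² + 4). Simplifying: 8/((s-20)² + 64)

Final answer: 8/((s-20)² + 64)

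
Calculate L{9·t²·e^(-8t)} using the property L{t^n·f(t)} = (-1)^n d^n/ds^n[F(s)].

L{e^(-8t)} = 1/(s+8). d/ds[1/(s+8)] = -1/(s+8)². d²/ds²[1/(s+8)] = 2/(s+8)³. So L{t²·e^(-8t)} = (-1)² · 2/(s+8)³ = 2/(s+8)³. Then L{9·t²·e^(-8t)} = 9·2/(s+8)³ = 18/(s+8)³

Final answer: 18/(s+8)³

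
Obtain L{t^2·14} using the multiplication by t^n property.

L{14} = 14/s. d^1/ds^1[1/s] = -1/s². d^2/ds^2[1/s] = 2/s^3. So L{t^2} = (-1)^{2}·2/s^3 = 2/s^3. Then L{t^2·14} = 14·2/s^3 = 28/s^3

Final answer: 28/s^3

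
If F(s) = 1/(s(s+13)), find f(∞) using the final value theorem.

f(∞) = lim_{s→0} s·1/(s(s+13)) = lim_{s→0} 1/(s+13) = 1/13 = 1/13

Final answer: 1/13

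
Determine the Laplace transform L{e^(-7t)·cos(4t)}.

L{e^(at)·cos(ωt)} = (s-a)/((s-a)² + ω²), so L{e^(-7t)·cos(4t)} = (s+7)/((s+7)² + 16)

Final answer: (s+7)/((s+7)² + 16)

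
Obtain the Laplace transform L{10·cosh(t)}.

L{cosh(ωt)} = s/(s² - ω²), so L{cosh(t)} = s/(s² - 1). Then L{10·cosh(t)} = 10·s/(s² - 1) = 10s/(s² - 1)

Final answer: 10s/(s² - 1)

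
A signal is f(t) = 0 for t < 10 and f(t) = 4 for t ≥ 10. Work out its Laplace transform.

f(t) = 4·u(t-10). L{u(t-10)} = e^(-10s)/s, so L{f(t)} = 4·e^(-10s)/s

Final answer: 4·e^(-10s)/s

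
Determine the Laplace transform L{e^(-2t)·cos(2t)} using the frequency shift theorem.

Frequency shift: L{e^(at)f(t)} = F(s-a). L{e^(-2t)·cos(2t)} = (s+2)/((s+2)² + 4)

Final answer: (s+2)/((s+2)² + 4)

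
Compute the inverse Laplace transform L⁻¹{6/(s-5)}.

L⁻¹{1/(s-a)} = e^(at), so L⁻¹{1/(s-5)} = e^(5t), and L⁻¹{6/(s-5)} = 6·e^(5t)

Final answer: 6·e^(5t)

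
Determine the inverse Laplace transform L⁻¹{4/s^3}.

L⁻¹{n!/s^(n+1)} = t^n with n=2. So L⁻¹{2/s^3} = t^2, and L⁻¹{4/s^3} = (4/2)·t^2 = 2·t^2

Final answer: 2·t^2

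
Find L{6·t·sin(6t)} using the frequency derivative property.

L{sin(6t)} = 6/(s² + 36). By L{t·f(t)} = -F'(s): -d/ds[6/(s² + 36)] = -(6)·(-2s)/(s² + 36)² = 12s/(s² + 36)². Then L{6·t·sin(6t)} = 6·12s/(s² + 36)² = 72s/(s² + 36)²

Final answer: 72s/(s² + 36)²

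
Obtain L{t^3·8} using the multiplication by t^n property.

L{8} = 8/s. d^1/ds^1[1/s] = -1/s². d^2/ds^2[1/s] = 2/s^3. d^3/ds^3[1/s] = -6/s^4. So L{t^3} = (-1)^{3}·-6/s^4 = 6/s^4. Then L{t^3·8} = 8·6/s^4 = 48/s^4

Final answer: 48/s^4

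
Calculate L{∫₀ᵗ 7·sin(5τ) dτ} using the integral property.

L{∫₀ᵗ f(τ)dτ} = F(s)/s with F(s) = 35/(s² + 25), so the result is (35/(s² + 25))/s = 35/(s(s² + 25))

Final answer: 35/(s(s² + 25))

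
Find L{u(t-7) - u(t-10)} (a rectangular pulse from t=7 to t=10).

L{u(t-a)} = e^(-as)/s. L{u(t-7) - u(t-10)} = (e^(-7s) - e^(-10s))/s

Final answer: (e^(-7s) - e^(-10s))/s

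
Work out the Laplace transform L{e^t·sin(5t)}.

L{e^(at)·sin(ωt)} = ω/((s-a)² + ω²), so L{e^t·sin(5t)} = 5/((s-1)² + 25)

Final answer: 5/((s-1)² + 25)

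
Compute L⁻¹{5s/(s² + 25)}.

This is the form c·s/(s² + a²) with a = 5, c = 5. L⁻¹ = 5·cos(5t)

Final answer: 5·cos(5t)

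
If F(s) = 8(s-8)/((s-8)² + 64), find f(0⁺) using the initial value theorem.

f(0⁺) = lim_{s→∞} sF(s) = lim_{s→∞} 8s(s-8)/((s-8)² + 64) = 8

Final answer: 8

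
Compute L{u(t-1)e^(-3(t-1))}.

u(t-a)f(t-a) with f(t)=e^(-3t). L{e^(-3t)} = 1/(s+3). By time shift: e^(-s)/(s+3)

Final answer: e^(-s)/(s+3)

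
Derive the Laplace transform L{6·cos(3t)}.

L{cos(ωt)} = s/(s² + ω²), so L{cos(3t)} = s/(s² + 9). Then L{6·cos(3t)} = 6·s/(s² + 9) = 6s/(s² + 9)

Final answer: 6s/(s² + 9)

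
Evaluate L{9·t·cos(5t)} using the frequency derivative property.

L{cos(5t)} = s/(s² + 25). Derivative: d/ds[s/(s² + 25)] = [(s² + 25) - s·2s]/(s² + 25)² = (25 - s²)/(s² + 25)². So L{t·cos(5t)} = -F'(s) = (s² - 25)/(s² + 25)². Then L{9·t·cos(5t)} = 9·(s² - 25)/(s² + 25)²

Final answer: 9·(s² - 25)/(s² + 25)²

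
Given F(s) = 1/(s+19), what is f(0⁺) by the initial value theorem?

f(0⁺) = lim_{s→∞} s·1/(s+19) = lim_{s→∞} s/(s+19) = 1

Final answer: 1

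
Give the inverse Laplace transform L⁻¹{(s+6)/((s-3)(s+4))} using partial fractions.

Using partial fractions, f(t) = (9e^(3t) - 2e^(-4t))/7

Final answer: (9e^(3t) - 2e^(-4t))/7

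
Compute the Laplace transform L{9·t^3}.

L{t^n} = n!/s^(n+1), so L{t^3} = 6/s^4. Then L{9·t^3} = 9·6/s^4 = 54/s^4

Final answer: 54/s^4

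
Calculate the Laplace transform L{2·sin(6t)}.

L{sin(ωt)} = ω/(s² + ω²), so L{sin(6t)} = 6/(s² + 36). Then L{2·sin(6t)} = 2·6/(s² + 36) = 12/(s² + 36)

Final answer: 12/(s² + 36)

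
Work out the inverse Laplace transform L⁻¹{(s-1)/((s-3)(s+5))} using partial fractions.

Using partial fractions, f(t) = (2e^(3t) + 6e^(-5t))/8

Final answer: (2e^(3t) + 6e^(-5t))/8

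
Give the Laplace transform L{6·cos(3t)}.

L{cos(ωt)} = s/(s² + ω²), so L{cos(3t)} = s/(s² + 9). Then L{6·cos(3t)} = 6·s/(s² + 9) = 6s/(s² + 9)

Final answer: 6s/(s² + 9)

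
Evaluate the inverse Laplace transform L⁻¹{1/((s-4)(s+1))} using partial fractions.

Decompose: A/(s-4) + B/(s+1). A = 1/5, B = -1/5. f(t) = (e^(4t) - e^(-t))/5

Final answer: (e^(4t) - e^(-t))/5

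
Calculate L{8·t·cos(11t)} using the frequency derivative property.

L{cos(11t)} = s/(s² + 121). Derivative: d/ds[s/(s² + 121)] = [(s² + 121) - s·2s]/(s² + 121)² = (121 - s²)/(s² + 121)². So L{t·cos(11t)} = -F'(s) = (s² - 121)/(s² + 121)². Then L{8·t·cos(11t)} = 8·(s² - 121)/(s² + 121)²

Final answer: 8·(s² - 121)/(s² + 121)²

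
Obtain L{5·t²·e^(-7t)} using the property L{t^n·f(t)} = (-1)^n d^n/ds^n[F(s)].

L{e^(-7t)} = 1/(s+7). d/ds[1/(s+7)] = -1/(s+7)². d²/ds²[1/(s+7)] = 2/(s+7)³. So L{t²·e^(-7t)} = (-1)² · 2/(s+7)³ = 2/(s+7)³. Then L{5·t²·e^(-7t)} = 5·2/(s+7)³ = 10/(s+7)³

Final answer: 10/(s+7)³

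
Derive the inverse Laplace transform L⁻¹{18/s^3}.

L⁻¹{n!/s^(n+1)} = t^n with n=2. So L⁻¹{2/s^3} = t^2, and L⁻¹{18/s^3} = (18/2)·t^2 = 9·t^2

Final answer: 9·t^2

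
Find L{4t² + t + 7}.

L{4t² + t + 7} = 4·2/s³ + 1/s² + 7/s = 8/s³ + 1/s² + 7/s

Final answer: 8/s³ + 1/s² + 7/s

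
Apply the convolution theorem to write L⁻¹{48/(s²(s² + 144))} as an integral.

48/(s²(s² + 144)) = (1/s²)·(48/(s² + 144)) = L{t}·L{4·sin(12t)}. So f(t) = t*(4·sin(12t)) = ∫₀ᵗ 4τ·sin(12(t-τ)) dτ

Final answer: ∫₀ᵗ 4τ·sin(12(t-τ)) dτ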